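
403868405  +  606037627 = 1009906032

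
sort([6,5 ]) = [ 5,6] 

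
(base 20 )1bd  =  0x279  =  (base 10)633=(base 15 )2C3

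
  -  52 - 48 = - 100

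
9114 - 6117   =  2997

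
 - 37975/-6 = 6329 + 1/6=6329.17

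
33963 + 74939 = 108902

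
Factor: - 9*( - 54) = 2^1*3^5  =  486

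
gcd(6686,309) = 1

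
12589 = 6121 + 6468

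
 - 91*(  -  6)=546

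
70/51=70/51=1.37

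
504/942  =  84/157 = 0.54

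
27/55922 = 27/55922 =0.00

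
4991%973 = 126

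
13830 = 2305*6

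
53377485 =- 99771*( - 535 )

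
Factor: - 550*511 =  - 2^1*5^2*7^1*11^1*73^1=   - 281050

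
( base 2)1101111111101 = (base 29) 8f2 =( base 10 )7165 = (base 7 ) 26614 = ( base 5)212130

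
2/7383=2/7383 = 0.00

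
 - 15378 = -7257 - 8121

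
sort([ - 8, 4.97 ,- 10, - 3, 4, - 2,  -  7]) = [  -  10, - 8 , - 7, - 3,-2, 4, 4.97]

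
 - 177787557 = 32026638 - 209814195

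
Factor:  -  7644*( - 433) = 3309852 = 2^2*3^1*7^2*13^1 * 433^1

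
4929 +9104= 14033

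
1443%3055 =1443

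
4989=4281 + 708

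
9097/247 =36+205/247 = 36.83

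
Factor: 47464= 2^3*17^1*349^1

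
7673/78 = 98 + 29/78 = 98.37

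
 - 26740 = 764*( - 35) 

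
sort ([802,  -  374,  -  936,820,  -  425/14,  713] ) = [ - 936, - 374, - 425/14, 713, 802, 820 ] 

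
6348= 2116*3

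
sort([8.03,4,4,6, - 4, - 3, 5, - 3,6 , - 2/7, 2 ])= [ - 4, - 3  , - 3, - 2/7,2, 4,4, 5,6, 6, 8.03]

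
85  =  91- 6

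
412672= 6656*62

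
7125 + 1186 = 8311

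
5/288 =5/288 = 0.02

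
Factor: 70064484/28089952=2^( - 3 ) * 3^1*7^1*11^(- 1 )* 241^1*3461^1*79801^(  -  1 ) = 17516121/7022488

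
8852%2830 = 362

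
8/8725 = 8/8725 = 0.00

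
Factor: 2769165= 3^2*5^1 * 7^1*59^1*  149^1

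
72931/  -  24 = - 3039 + 5/24=   - 3038.79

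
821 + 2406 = 3227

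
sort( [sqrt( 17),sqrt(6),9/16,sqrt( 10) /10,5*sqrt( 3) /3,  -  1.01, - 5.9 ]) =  [ - 5.9, - 1.01, sqrt (10)/10 , 9/16 , sqrt (6),5 *sqrt( 3) /3,sqrt (17) ] 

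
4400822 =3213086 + 1187736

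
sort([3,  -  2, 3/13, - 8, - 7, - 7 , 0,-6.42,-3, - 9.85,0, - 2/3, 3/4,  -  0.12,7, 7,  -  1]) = [-9.85,-8,-7 ,-7,-6.42, - 3, - 2,-1, - 2/3, -0.12 , 0, 0,3/13,3/4, 3, 7,7]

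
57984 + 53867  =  111851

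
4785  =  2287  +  2498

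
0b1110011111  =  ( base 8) 1637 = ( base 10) 927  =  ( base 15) 41c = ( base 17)339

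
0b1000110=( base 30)2a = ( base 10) 70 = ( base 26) 2I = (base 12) 5a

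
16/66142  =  8/33071  =  0.00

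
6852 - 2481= 4371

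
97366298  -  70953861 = 26412437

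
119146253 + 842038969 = 961185222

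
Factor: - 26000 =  - 2^4*5^3 * 13^1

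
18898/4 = 4724 + 1/2  =  4724.50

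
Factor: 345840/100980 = 2^2 * 3^( - 2 )*17^( - 1 )*131^1 = 524/153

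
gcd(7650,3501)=9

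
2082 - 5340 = - 3258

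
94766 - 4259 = 90507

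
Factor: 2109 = 3^1*19^1*37^1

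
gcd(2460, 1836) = 12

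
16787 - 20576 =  - 3789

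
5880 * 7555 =44423400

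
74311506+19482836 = 93794342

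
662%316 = 30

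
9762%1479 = 888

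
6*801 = 4806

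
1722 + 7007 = 8729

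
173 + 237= 410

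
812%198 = 20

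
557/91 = 6 + 11/91 = 6.12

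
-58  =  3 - 61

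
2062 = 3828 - 1766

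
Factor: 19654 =2^1 * 31^1*317^1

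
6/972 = 1/162 = 0.01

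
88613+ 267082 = 355695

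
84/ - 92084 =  - 21/23021 = - 0.00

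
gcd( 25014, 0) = 25014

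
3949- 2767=1182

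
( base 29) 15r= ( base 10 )1013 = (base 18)325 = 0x3f5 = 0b1111110101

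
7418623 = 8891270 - 1472647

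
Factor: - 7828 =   -  2^2*19^1*103^1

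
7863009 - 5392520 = 2470489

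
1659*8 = 13272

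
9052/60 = 150 +13/15 = 150.87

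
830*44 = 36520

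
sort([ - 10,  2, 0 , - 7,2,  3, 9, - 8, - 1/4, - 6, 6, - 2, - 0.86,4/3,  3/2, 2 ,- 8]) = [  -  10, -8, - 8, - 7, - 6, -2, -0.86, - 1/4,0,4/3,3/2, 2,  2, 2, 3, 6, 9] 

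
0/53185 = 0 = 0.00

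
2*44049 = 88098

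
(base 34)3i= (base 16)78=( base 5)440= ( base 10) 120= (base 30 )40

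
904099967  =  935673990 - 31574023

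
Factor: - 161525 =-5^2*7^1*13^1*71^1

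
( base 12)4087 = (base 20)haf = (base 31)799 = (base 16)1B67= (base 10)7015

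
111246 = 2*55623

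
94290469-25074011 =69216458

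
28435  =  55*517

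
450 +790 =1240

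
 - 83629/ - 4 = 20907 + 1/4 = 20907.25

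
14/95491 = 14/95491= 0.00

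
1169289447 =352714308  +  816575139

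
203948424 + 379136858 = 583085282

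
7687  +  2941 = 10628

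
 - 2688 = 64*( - 42) 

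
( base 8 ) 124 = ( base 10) 84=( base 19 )48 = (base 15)59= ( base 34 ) 2g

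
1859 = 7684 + - 5825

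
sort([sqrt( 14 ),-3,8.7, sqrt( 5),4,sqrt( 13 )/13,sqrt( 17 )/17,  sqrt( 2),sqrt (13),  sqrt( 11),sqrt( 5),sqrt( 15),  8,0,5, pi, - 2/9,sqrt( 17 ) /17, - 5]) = [ - 5, - 3, - 2/9,0 , sqrt( 17)/17,sqrt( 17 ) /17,sqrt( 13 ) /13,sqrt (2),sqrt( 5 ),sqrt( 5 ),pi,sqrt(11 ),sqrt( 13 ),sqrt( 14), sqrt( 15 ),  4, 5,8,8.7 ]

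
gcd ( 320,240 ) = 80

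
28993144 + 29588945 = 58582089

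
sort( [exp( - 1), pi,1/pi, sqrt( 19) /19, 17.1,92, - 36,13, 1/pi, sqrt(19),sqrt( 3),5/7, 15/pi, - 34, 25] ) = [ -36, - 34,  sqrt( 19 ) /19 , 1/pi, 1/pi,exp( - 1),5/7, sqrt( 3), pi,  sqrt(19 ),  15/pi,13 , 17.1, 25 , 92] 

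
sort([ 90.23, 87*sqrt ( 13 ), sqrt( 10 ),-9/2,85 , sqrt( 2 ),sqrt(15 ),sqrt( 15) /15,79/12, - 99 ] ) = [  -  99,-9/2,sqrt( 15 ) /15,sqrt( 2),sqrt( 10) , sqrt( 15 )  ,  79/12,85,90.23 , 87 *sqrt( 13 ) ] 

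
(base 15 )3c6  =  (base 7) 2340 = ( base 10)861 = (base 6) 3553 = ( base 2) 1101011101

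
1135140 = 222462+912678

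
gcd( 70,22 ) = 2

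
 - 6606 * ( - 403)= 2662218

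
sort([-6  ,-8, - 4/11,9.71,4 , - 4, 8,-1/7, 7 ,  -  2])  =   [-8, -6  ,-4, - 2, - 4/11, - 1/7 , 4, 7,8,9.71]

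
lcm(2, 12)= 12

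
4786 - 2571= 2215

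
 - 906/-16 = 453/8 = 56.62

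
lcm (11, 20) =220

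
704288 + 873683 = 1577971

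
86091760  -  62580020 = 23511740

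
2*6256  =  12512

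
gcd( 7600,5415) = 95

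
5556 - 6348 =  - 792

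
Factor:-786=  - 2^1*3^1*131^1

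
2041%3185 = 2041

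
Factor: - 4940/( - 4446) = 10/9 = 2^1* 3^(-2 )*5^1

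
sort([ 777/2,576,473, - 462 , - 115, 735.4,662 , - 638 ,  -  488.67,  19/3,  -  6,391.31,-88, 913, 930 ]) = [ - 638,-488.67, - 462, - 115, - 88, - 6,19/3,  777/2,391.31, 473, 576, 662,735.4, 913,  930 ]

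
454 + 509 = 963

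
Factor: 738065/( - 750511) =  - 5^1*569^( - 1)*1319^( -1)*147613^1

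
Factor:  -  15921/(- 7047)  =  3^( - 3 )*61^1 = 61/27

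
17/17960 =17/17960= 0.00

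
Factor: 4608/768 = 6 = 2^1*3^1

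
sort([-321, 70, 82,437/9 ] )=[ - 321,437/9, 70,82 ]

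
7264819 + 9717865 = 16982684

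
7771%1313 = 1206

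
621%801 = 621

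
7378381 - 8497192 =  - 1118811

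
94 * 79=7426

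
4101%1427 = 1247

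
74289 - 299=73990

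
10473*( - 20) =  - 209460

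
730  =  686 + 44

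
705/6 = 117 + 1/2 = 117.50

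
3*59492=178476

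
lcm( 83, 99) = 8217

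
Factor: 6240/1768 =2^2*3^1*5^1*17^( - 1) = 60/17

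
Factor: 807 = 3^1 * 269^1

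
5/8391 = 5/8391=0.00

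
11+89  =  100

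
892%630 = 262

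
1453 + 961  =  2414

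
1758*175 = 307650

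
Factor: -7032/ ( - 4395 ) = 2^3 * 5^ ( - 1) = 8/5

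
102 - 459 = - 357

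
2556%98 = 8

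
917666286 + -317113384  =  600552902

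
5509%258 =91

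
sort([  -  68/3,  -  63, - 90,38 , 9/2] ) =[- 90,- 63, - 68/3, 9/2,38 ]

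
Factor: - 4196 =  - 2^2*1049^1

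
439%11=10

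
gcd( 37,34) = 1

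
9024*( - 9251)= - 83481024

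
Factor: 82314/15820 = 2^( - 1)*3^2*5^( - 1) * 7^(  -  1 )* 17^1*113^ ( - 1)*269^1 = 41157/7910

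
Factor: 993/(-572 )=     -  2^( - 2) * 3^1*11^(-1) * 13^(  -  1 ) *331^1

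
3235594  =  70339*46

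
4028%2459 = 1569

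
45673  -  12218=33455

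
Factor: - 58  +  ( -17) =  - 3^1*5^2 =- 75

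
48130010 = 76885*626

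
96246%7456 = 6774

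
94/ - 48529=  - 1 + 48435/48529 = - 0.00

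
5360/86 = 2680/43= 62.33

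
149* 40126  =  5978774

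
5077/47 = 108 + 1/47 = 108.02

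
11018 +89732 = 100750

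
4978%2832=2146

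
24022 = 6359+17663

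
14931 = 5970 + 8961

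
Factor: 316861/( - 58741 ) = - 58741^( - 1)*316861^1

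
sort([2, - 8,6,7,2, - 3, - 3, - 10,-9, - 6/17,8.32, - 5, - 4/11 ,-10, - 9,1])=[ - 10, - 10, - 9,-9, - 8, - 5, - 3,  -  3,-4/11, - 6/17, 1,2, 2,  6,7, 8.32 ]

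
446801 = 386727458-386280657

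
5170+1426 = 6596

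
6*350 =2100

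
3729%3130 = 599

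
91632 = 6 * 15272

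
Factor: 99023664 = 2^4*3^1 * 2062993^1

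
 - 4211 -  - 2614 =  - 1597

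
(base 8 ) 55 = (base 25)1k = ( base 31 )1E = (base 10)45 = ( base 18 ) 29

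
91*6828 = 621348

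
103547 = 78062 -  - 25485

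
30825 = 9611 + 21214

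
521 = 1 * 521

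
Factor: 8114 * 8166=66258924 = 2^2 * 3^1 * 1361^1*4057^1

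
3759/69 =1253/23 = 54.48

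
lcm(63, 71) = 4473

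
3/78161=3/78161 = 0.00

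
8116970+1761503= 9878473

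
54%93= 54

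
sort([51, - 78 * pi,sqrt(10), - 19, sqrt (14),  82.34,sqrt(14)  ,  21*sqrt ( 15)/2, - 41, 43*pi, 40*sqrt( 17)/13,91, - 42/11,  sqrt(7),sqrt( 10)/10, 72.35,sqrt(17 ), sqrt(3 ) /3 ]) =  [ - 78*pi, - 41, - 19, - 42/11,sqrt(10 )/10, sqrt(3)/3, sqrt(7) , sqrt(10),sqrt (14 ),  sqrt( 14) , sqrt(17 ),40*sqrt(17)/13,21*sqrt(15 )/2, 51 , 72.35,82.34, 91, 43*pi] 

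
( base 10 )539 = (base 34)FT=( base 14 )2a7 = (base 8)1033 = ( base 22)12B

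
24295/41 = 24295/41 = 592.56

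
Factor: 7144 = 2^3*19^1*47^1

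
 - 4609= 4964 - 9573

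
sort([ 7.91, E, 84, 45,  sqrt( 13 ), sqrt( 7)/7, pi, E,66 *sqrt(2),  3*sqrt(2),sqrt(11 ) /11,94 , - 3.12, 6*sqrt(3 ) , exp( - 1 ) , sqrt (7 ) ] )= [ - 3.12,  sqrt( 11)/11, exp( - 1 ), sqrt( 7 )/7, sqrt(7) , E, E, pi,sqrt(13) , 3*sqrt(2),7.91, 6*sqrt(3 ),  45, 84,66*sqrt (2),  94 ] 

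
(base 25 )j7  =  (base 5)3412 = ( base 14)266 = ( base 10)482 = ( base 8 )742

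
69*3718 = 256542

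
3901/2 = 1950 + 1/2=1950.50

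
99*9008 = 891792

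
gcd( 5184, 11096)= 8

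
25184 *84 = 2115456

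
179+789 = 968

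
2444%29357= 2444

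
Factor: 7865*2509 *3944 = 77828076040 = 2^3*5^1*11^2*13^2*17^1*29^1*193^1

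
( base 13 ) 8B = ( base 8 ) 163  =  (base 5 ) 430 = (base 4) 1303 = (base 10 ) 115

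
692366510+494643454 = 1187009964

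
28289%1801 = 1274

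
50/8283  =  50/8283 = 0.01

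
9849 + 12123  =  21972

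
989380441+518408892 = 1507789333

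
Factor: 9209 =9209^1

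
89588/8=11198+1/2 = 11198.50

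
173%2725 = 173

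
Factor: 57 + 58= 5^1 * 23^1 = 115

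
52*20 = 1040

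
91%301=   91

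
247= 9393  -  9146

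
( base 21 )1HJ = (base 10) 817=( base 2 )1100110001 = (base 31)qb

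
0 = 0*76476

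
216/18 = 12 = 12.00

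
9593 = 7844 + 1749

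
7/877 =7/877= 0.01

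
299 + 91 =390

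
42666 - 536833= - 494167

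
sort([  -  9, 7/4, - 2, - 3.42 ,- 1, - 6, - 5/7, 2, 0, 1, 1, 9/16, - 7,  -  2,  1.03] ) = [ - 9,  -  7, - 6, - 3.42 ,  -  2,  -  2,-1,-5/7, 0,9/16, 1, 1, 1.03, 7/4,2 ]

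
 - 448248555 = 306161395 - 754409950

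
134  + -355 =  - 221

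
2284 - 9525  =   - 7241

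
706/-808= - 1 + 51/404 = -0.87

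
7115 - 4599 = 2516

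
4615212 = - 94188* ( - 49 )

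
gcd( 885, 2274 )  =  3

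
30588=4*7647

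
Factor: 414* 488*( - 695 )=  -  2^4*3^2*5^1*23^1*61^1 * 139^1 =- 140412240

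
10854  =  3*3618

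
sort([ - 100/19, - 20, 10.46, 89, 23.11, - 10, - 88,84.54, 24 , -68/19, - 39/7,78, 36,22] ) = [ - 88 , - 20, - 10, - 39/7, - 100/19, - 68/19,10.46, 22, 23.11,24 , 36,78,84.54, 89]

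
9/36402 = 3/12134 = 0.00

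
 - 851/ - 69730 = 851/69730 =0.01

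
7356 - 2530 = 4826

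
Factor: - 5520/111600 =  - 23/465 = -  3^(-1 )*5^(-1 ) * 23^1 * 31^(-1)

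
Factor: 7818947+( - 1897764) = 997^1*5939^1 = 5921183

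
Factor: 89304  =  2^3*3^1*61^2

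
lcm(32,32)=32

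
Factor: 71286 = 2^1*3^1 *109^2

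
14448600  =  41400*349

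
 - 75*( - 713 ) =53475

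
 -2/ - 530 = 1/265=0.00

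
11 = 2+9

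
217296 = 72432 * 3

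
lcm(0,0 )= 0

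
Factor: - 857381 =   -  7^1*53^1*2311^1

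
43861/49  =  895+6/49 = 895.12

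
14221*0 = 0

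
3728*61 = 227408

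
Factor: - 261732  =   -2^2*3^1*17^1 * 1283^1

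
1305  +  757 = 2062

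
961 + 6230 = 7191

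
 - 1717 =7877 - 9594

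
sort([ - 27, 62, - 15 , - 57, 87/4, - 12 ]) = [- 57,  -  27,-15,-12, 87/4, 62] 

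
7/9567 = 7/9567=0.00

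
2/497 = 2/497 = 0.00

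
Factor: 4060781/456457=997^1*4073^1*456457^( - 1)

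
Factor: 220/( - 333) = - 2^2*3^(-2 )*5^1*11^1*37^( - 1 )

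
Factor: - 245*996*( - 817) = 2^2  *3^1*5^1*7^2*19^1*43^1 * 83^1 = 199364340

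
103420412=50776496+52643916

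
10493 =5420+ 5073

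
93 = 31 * 3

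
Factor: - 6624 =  - 2^5*3^2*23^1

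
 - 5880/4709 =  - 2 + 3538/4709  =  - 1.25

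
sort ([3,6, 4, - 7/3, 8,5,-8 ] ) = [-8, - 7/3,3, 4, 5,6,8 ] 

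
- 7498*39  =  -292422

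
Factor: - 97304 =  - 2^3 *12163^1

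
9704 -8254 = 1450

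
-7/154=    - 1/22 = -  0.05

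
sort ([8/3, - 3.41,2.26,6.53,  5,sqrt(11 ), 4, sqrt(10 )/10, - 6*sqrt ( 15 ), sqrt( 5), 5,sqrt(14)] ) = [ - 6*sqrt( 15), - 3.41,sqrt( 10 ) /10 , sqrt(5),2.26,8/3, sqrt (11), sqrt( 14 ),4, 5,5,  6.53]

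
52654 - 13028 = 39626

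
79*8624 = 681296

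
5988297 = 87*68831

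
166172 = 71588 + 94584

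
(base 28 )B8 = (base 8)474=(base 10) 316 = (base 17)11a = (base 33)9j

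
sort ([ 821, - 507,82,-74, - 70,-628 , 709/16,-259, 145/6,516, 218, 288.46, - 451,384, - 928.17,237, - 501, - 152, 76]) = [ - 928.17,  -  628,-507, - 501,-451, - 259, - 152, - 74, - 70,  145/6 , 709/16, 76, 82,218,  237,288.46,384,  516, 821 ]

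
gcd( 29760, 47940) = 60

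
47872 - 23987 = 23885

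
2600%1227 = 146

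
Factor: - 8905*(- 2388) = 2^2*3^1*5^1*13^1*137^1*199^1 =21265140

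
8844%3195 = 2454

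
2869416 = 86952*33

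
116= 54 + 62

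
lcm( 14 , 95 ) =1330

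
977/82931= 977/82931 = 0.01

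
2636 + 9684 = 12320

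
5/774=5/774 = 0.01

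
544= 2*272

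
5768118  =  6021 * 958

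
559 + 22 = 581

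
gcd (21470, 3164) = 226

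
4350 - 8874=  - 4524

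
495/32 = 15 + 15/32 = 15.47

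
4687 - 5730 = -1043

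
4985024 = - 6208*(  -  803 )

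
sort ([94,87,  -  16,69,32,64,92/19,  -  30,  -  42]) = [ - 42,  -  30, - 16,92/19,32 , 64,69 , 87, 94] 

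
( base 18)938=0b101110100010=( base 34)2JK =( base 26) 4AE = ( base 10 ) 2978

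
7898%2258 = 1124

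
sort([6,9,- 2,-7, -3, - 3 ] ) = [ - 7,-3, -3, -2,6,9 ] 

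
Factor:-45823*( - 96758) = 4433741834  =  2^1*101^1*479^1*45823^1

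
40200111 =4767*8433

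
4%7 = 4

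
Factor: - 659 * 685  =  -5^1 * 137^1*659^1 = -451415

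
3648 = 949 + 2699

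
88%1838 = 88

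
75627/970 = 77 + 937/970 = 77.97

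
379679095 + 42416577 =422095672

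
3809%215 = 154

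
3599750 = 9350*385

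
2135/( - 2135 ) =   -  1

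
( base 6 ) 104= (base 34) 16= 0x28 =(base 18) 24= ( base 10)40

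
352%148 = 56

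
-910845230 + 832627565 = -78217665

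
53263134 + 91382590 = 144645724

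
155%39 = 38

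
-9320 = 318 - 9638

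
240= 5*48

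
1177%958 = 219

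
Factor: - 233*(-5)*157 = 182905=5^1*157^1*233^1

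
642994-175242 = 467752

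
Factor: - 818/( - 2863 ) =2/7 = 2^1*7^( - 1 )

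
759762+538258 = 1298020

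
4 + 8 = 12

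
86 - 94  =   - 8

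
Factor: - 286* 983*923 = -259490374 = - 2^1*11^1  *  13^2*71^1*983^1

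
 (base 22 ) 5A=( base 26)4G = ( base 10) 120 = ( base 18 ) 6C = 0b1111000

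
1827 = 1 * 1827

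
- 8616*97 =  - 835752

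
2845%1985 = 860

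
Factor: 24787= 7^1*3541^1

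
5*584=2920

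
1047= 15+1032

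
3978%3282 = 696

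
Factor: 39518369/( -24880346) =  - 2^ (- 1) * 11^1*3592579^1* 12440173^( - 1)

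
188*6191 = 1163908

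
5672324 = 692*8197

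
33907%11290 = 37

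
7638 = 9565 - 1927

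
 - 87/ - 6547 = 87/6547 = 0.01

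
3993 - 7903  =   - 3910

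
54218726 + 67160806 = 121379532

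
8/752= 1/94 = 0.01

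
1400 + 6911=8311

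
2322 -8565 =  - 6243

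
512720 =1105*464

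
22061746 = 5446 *4051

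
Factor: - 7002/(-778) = 9 = 3^2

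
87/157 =87/157 = 0.55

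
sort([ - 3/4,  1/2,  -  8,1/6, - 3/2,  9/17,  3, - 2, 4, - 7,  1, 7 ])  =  [- 8, - 7,-2, - 3/2,-3/4, 1/6 , 1/2,  9/17,1,3, 4, 7 ]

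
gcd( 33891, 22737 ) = 429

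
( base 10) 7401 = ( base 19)119A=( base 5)214101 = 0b1110011101001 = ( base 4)1303221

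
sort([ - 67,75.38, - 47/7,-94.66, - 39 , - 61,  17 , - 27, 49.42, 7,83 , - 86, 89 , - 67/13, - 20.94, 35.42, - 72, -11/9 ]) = [-94.66, - 86, - 72, - 67,  -  61,-39, - 27, - 20.94, - 47/7, - 67/13,-11/9,7,  17,  35.42 , 49.42,75.38,  83,89]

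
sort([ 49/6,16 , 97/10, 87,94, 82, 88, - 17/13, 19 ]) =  [-17/13,49/6, 97/10,16  ,  19, 82, 87, 88, 94 ]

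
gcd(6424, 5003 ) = 1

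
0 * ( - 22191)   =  0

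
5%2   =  1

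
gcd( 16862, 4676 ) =2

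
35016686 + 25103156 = 60119842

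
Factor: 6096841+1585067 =7681908  =  2^2 * 3^1*13^1*23^1*2141^1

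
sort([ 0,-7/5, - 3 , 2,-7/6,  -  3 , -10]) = [ - 10,-3,-3,-7/5, - 7/6,0 , 2 ] 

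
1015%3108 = 1015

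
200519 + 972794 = 1173313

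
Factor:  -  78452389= - 163^1*481303^1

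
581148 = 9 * 64572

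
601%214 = 173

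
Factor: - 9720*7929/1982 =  - 2^2*3^7*5^1* 881^1*991^( - 1)   =  - 38534940/991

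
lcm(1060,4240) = 4240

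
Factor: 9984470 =2^1*5^1*619^1*1613^1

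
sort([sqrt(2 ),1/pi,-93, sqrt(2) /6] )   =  [-93,sqrt( 2) /6  ,  1/pi, sqrt(2 )]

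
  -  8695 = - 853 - 7842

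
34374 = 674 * 51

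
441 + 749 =1190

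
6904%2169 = 397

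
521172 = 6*86862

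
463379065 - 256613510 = 206765555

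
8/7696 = 1/962 = 0.00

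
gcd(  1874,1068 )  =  2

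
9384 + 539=9923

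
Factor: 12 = 2^2*3^1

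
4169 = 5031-862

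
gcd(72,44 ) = 4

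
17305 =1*17305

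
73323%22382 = 6177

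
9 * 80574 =725166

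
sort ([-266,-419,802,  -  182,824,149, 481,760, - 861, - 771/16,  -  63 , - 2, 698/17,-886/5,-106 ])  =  [-861,-419,  -  266, - 182,  -  886/5,- 106,-63,-771/16, -2,698/17, 149 , 481, 760 , 802,824 ] 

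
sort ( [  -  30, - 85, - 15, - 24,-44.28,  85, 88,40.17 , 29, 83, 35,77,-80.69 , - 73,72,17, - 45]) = [ - 85, -80.69  , - 73, - 45, - 44.28, - 30 , - 24, - 15,17,29, 35,40.17,72,77, 83, 85,88 ]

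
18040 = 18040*1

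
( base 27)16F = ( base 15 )406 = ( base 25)1B6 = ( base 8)1612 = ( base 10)906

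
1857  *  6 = 11142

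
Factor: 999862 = 2^1 * 29^1*17239^1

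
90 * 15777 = 1419930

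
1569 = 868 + 701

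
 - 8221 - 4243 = -12464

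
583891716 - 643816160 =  - 59924444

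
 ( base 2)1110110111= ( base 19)2c1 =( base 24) 1ff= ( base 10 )951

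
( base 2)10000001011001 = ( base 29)9og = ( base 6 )102201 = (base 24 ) e91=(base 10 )8281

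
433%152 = 129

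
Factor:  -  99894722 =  - 2^1*67^1*641^1*1163^1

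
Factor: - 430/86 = - 5^1= - 5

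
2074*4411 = 9148414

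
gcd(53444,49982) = 2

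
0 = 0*81879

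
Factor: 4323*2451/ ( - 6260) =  - 2^( - 2 ) * 3^2*5^( - 1)*11^1 * 19^1*43^1*131^1 * 313^( - 1)=- 10595673/6260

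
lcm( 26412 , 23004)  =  713124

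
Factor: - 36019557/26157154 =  - 2^( - 1) * 3^2 * 7^2 * 1483^( - 1)*8819^( - 1)*81677^1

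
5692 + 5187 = 10879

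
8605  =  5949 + 2656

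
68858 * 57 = 3924906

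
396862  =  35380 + 361482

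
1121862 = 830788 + 291074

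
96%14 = 12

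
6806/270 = 3403/135 = 25.21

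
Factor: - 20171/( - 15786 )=2^(-1)*3^ (  -  2)*23^1 = 23/18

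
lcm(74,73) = 5402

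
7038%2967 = 1104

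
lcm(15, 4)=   60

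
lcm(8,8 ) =8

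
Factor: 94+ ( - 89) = 5^1=5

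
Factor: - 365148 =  - 2^2*3^4*7^2* 23^1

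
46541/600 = 46541/600 = 77.57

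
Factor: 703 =19^1* 37^1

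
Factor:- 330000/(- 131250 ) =2^3*5^(-1)*7^(-1)*11^1=88/35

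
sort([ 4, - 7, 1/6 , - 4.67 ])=[ - 7, - 4.67 , 1/6,4]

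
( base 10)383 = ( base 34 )b9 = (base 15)1A8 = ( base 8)577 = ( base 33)BK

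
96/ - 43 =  - 96/43 = - 2.23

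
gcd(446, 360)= 2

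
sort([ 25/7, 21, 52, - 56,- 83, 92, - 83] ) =[ - 83  , - 83, - 56,25/7,21, 52  ,  92 ] 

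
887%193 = 115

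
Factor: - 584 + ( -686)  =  -1270 = - 2^1*5^1*127^1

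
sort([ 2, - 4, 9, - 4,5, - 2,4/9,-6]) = [ - 6, - 4, - 4,-2, 4/9,2,  5,9] 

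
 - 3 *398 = -1194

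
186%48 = 42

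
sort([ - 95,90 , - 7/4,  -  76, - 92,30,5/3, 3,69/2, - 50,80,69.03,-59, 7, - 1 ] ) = [ - 95 , - 92, - 76, - 59, - 50,-7/4, - 1,5/3, 3,7,30,69/2 , 69.03,80,90 ]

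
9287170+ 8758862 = 18046032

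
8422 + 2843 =11265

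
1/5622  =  1/5622 = 0.00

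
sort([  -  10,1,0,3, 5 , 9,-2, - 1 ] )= [-10,  -  2, - 1,0, 1,  3,5,9] 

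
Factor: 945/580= 2^(-2) *3^3*7^1*29^( -1 ) = 189/116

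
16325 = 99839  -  83514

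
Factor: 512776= 2^3 *11^1*5827^1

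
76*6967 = 529492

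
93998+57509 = 151507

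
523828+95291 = 619119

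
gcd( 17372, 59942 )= 86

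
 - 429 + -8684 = - 9113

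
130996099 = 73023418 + 57972681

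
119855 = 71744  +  48111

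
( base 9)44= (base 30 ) 1a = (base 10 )40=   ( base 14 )2C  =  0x28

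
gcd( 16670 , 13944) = 2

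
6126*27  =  165402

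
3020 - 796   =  2224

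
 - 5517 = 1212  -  6729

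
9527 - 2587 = 6940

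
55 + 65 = 120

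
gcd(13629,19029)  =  3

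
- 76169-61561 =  - 137730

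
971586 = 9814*99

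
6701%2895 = 911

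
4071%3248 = 823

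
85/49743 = 85/49743 = 0.00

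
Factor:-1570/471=  -  10/3 = -2^1*3^( - 1)*5^1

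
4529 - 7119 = -2590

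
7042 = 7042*1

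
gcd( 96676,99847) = 1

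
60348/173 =348+144/173 = 348.83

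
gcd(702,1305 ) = 9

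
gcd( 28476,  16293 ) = 3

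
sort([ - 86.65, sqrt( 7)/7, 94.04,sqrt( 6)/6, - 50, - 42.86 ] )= [-86.65, - 50 ,- 42.86, sqrt( 7) /7 , sqrt( 6)/6, 94.04 ]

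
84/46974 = 14/7829= 0.00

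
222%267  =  222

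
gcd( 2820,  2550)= 30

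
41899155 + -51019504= -9120349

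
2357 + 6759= 9116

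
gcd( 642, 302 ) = 2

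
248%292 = 248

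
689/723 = 689/723=0.95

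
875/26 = 875/26 =33.65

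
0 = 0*48779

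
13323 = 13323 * 1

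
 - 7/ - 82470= 7/82470=0.00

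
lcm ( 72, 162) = 648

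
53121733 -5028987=48092746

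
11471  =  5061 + 6410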